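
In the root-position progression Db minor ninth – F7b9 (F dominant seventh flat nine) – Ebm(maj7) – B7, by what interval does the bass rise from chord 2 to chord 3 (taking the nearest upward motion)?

The roots are F and Eb.
From F to Eb: 10 semitones over a seventh = minor.

minor seventh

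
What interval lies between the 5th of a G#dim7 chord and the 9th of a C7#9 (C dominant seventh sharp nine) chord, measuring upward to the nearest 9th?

augmented unison

G#dim7 has D as its 5th, and C7#9 (C dominant seventh sharp nine) has D# as its 9th.
From D to D#: 1 semitone over a unison = augmented.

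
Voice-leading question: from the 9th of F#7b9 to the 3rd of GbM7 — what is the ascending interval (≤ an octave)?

minor third

F#7b9 has G as its 9th, and GbM7 has Bb as its 3rd.
G up to Bb is 3 semitones, a half step narrower than a major third, so the interval is minor.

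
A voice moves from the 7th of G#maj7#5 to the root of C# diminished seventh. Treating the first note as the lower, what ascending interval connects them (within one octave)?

G#maj7#5 has F## as its 7th, and C# diminished seventh has C# as its root.
F## up to C# is 6 semitones, a half step narrower than a perfect fifth, so the interval is diminished.

diminished 5th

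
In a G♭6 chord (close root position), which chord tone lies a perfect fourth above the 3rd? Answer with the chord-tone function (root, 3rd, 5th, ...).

G♭ major sixth: G♭ B♭ D♭ E♭.
The 3rd is B♭. A perfect fourth above B♭ is E♭.
E♭ is the chord's 6th.

6th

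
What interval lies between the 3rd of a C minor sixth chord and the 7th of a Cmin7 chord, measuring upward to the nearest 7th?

C minor sixth has Eb as its 3rd, and Cmin7 has Bb as its 7th.
From Eb to Bb is 7 semitones, exactly the perfect fifth.

perfect fifth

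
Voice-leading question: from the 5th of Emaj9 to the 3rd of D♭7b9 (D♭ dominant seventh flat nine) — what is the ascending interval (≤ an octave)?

Emaj9 has B as its 5th, and D♭7b9 (D♭ dominant seventh flat nine) has F as its 3rd.
5 letter names make it a fifth; at 6 semitones (a half step narrower than perfect) the quality is diminished.

diminished fifth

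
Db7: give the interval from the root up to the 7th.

Db7 is spelled Db–F–Ab–Cb.
The root is Db and the 7th is Cb.
From Db to Cb: 10 semitones over a seventh = minor.

minor seventh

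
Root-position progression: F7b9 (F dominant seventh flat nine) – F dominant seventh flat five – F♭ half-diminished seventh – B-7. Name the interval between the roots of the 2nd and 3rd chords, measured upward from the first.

diminished 8th

The roots are F and F♭.
F up to F♭ is 11 semitones, a half step narrower than a perfect octave, so the interval is diminished.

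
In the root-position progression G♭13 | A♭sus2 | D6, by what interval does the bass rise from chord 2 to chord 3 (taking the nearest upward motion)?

augmented fourth

The roots are A♭ and D.
4 letter names make it a fourth; at 6 semitones (a half step wider than perfect) the quality is augmented.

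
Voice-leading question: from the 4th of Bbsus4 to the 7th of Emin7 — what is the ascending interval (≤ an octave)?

The 4th of Bbsus4 is Eb; the 7th of Emin7 is D.
Eb up to D spans 7 letter names and 11 semitones — a major seventh.

M7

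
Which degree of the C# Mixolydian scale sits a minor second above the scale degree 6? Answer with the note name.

B

The scale is C# D# E# F# G# A# B.
The scale degree 6 is A#; a minor second above that is B — scale degree 7.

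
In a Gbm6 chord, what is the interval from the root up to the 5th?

Spelling the chord: Gb-Bbb-Db-Eb.
Root = Gb; 5th = Db.
Gb up to Db spans 5 letter names and 7 semitones — a perfect fifth.

P5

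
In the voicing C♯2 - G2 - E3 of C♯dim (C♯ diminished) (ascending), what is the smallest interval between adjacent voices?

Adjacent intervals: C♯2→G2 = diminished fifth; G2→E3 = major sixth.
The smallest is C♯2 to G2, a diminished fifth (6 semitones).

diminished 5th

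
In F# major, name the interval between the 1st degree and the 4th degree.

F# major: F# G# A# B C# D# E#.
So we need the interval from F# up to B.
Counting 4 letters and 5 half steps from F# gives a perfect fourth.

perfect fourth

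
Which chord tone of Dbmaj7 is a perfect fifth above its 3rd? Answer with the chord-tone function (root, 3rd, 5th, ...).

7th

The chord tones of DbM7 (Db major seventh) are Db-F-Ab-C.
The 3rd is F. A perfect fifth above F is C.
C is the chord's 7th.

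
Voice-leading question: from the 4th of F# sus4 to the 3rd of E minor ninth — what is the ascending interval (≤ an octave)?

m6

F# sus4 has B as its 4th, and E minor ninth has G as its 3rd.
6 letter names make it a sixth; at 8 semitones (a half step narrower than major) the quality is minor.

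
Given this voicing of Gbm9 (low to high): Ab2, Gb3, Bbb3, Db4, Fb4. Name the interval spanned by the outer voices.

m13

The outer voices are Ab2 and Fb4.
13 letter names make it a thirteenth; at 20 semitones (a half step narrower than major) the quality is minor.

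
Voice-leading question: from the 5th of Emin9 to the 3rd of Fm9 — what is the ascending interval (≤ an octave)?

Emin9 has B as its 5th, and Fm9 has Ab as its 3rd.
7 letter names make it a seventh; at 9 semitones (a whole step narrower than major) the quality is diminished.

diminished 7th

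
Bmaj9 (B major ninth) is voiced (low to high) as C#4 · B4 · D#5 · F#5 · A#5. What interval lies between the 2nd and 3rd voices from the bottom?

Those voices are B4 and D#5.
Counting 3 letters and 4 half steps from B gives a major third.

major 3rd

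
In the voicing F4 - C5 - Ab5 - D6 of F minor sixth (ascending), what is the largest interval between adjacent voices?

Adjacent intervals: F4→C5 = perfect fifth; C5→Ab5 = minor sixth; Ab5→D6 = augmented fourth.
The largest is C5 to Ab5, a minor sixth (8 semitones).

minor sixth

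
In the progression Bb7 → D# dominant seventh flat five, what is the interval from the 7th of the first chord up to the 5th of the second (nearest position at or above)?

Bb7 has Ab as its 7th, and D# dominant seventh flat five has A as its 5th.
From Ab to A: 1 semitone over a unison = augmented.

augmented 1st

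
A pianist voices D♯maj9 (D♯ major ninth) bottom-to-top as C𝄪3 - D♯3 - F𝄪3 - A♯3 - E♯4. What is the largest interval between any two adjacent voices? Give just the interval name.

Adjacent intervals: C𝄪3→D♯3 = minor second; D♯3→F𝄪3 = major third; F𝄪3→A♯3 = minor third; A♯3→E♯4 = perfect fifth.
The largest is A♯3 to E♯4, a perfect fifth (7 semitones).

perfect fifth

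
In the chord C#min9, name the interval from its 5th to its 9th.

Spelling the chord: C#–E–G#–B–D#.
The 5th is G# and the 9th is D#.
Counting 5 letters and 7 half steps from G# gives a perfect fifth.

perfect fifth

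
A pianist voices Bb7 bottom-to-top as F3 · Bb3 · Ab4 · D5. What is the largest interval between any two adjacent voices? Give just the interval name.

Adjacent intervals: F3→Bb3 = perfect fourth; Bb3→Ab4 = minor seventh; Ab4→D5 = augmented fourth.
The largest is Bb3 to Ab4, a minor seventh (10 semitones).

minor seventh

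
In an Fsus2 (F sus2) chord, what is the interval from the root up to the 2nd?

Spelling the chord: F–G–C.
That puts F below G.
F up to G spans 2 letter names and 2 semitones — a major second.

major second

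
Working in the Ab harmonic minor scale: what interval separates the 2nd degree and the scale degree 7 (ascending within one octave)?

Spelling the Ab harmonic minor scale: Ab Bb Cb Db Eb Fb G.
The 2nd degree is Bb and the 7th degree is G.
From Bb to G is 9 semitones, exactly the major sixth.

M6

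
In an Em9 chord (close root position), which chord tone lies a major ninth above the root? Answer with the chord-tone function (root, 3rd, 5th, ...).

9th

Em9 (E minor ninth) is spelled E G B D F#.
The root is E. A major ninth above E is F#.
F# is the chord's 9th.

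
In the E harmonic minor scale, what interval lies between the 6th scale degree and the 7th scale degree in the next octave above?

augmented ninth

Spelling the E harmonic minor scale: E F# G A B C D#.
So we need the interval from C up to D#.
9 letter names make it a ninth; at 15 semitones (a half step wider than major) the quality is augmented.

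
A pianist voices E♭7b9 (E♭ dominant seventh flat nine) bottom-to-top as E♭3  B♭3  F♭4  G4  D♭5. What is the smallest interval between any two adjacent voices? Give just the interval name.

augmented second

Adjacent intervals: E♭3→B♭3 = perfect fifth; B♭3→F♭4 = diminished fifth; F♭4→G4 = augmented second; G4→D♭5 = diminished fifth.
The smallest is F♭4 to G4, an augmented second (3 semitones).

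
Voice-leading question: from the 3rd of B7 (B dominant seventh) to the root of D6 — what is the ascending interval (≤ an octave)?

diminished 8th

The 3rd of B7 (B dominant seventh) is D♯; the root of D6 is D.
8 letter names make it an octave; at 11 semitones (a half step narrower than perfect) the quality is diminished.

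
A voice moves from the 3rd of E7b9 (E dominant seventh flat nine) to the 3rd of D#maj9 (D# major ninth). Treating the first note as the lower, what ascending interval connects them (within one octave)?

E7b9 (E dominant seventh flat nine) has G# as its 3rd, and D#maj9 (D# major ninth) has F## as its 3rd.
From G# to F## is 11 semitones, exactly the major seventh.

major 7th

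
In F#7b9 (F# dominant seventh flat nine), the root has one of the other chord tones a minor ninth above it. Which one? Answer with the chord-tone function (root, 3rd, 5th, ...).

F#7b9 is spelled F#, A#, C#, E, G.
The root is F#. A minor ninth above F# is G.
G is the chord's 9th.

9th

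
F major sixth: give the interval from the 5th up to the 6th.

major second

Spelling the chord: F–A–C–D.
So we need the interval from C up to D.
C up to D spans 2 letter names and 2 semitones — a major second.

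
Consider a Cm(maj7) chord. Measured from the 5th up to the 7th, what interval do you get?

major third

Spelling the chord: C Eb G B.
So we need the interval from G up to B.
G up to B spans 3 letter names and 4 semitones — a major third.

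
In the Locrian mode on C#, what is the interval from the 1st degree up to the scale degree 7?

The scale runs C# D E F# G A B.
So we need the interval from C# up to B.
From C# to B: 10 semitones over a seventh = minor.

minor seventh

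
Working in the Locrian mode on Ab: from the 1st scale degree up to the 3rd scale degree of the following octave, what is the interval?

Spelling the Locrian mode on Ab: Ab Bbb Cb Db Ebb Fb Gb.
That puts Ab below Cb.
10 letter names make it a tenth; at 15 semitones (a half step narrower than major) the quality is minor.

minor tenth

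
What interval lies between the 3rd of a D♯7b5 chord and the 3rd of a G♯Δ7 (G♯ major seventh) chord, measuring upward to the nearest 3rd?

perfect fourth

D♯7b5 has F𝄪 as its 3rd, and G♯Δ7 (G♯ major seventh) has B♯ as its 3rd.
Counting 4 letters and 5 half steps from F𝄪 gives a perfect fourth.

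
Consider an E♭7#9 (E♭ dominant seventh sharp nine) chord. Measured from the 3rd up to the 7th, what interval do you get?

d5

E♭7#9 is spelled E♭, G, B♭, D♭, F♯.
So we need the interval from G up to D♭.
G up to D♭ is 6 semitones, a half step narrower than a perfect fifth, so the interval is diminished.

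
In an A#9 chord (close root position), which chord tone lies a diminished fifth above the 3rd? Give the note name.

Spelling the chord: A#-C##-E#-G#-B#.
The 3rd is C##. A diminished fifth above C## is G#.
G# is the chord's 7th.

G#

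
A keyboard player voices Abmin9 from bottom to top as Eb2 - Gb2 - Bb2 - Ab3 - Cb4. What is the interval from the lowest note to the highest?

minor 13th

The outer voices are Eb2 and Cb4.
Eb up to Cb is 20 semitones, a half step narrower than a major thirteenth, so the interval is minor.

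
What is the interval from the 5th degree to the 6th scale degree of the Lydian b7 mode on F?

F lydian dominant: F G A B C D Eb.
The 5th degree is C and the degree 6 is D.
Counting 2 letters and 2 half steps from C gives a major second.

major 2nd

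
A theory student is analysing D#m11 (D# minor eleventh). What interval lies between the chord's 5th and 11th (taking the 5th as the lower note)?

m7

D#m11 (D# minor eleventh) is spelled D#, F#, A#, C#, E#, G#.
The 5th is A# and the 11th is G#.
A# up to G# is 10 semitones, a half step narrower than a major seventh, so the interval is minor.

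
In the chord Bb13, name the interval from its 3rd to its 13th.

perfect 11th

The chord tones of Bb13 (Bb dominant thirteenth) are Bb-D-F-Ab-C-G.
The 3rd is D and the 13th is G.
D up to G spans 11 letter names and 17 semitones — a perfect eleventh.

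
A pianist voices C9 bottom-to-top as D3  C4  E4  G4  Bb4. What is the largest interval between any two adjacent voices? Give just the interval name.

Adjacent intervals: D3→C4 = minor seventh; C4→E4 = major third; E4→G4 = minor third; G4→Bb4 = minor third.
The largest is D3 to C4, a minor seventh (10 semitones).

minor 7th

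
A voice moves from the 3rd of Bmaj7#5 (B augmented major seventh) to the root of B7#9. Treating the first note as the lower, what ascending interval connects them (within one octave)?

The 3rd of Bmaj7#5 (B augmented major seventh) is D#; the root of B7#9 is B.
6 letter names make it a sixth; at 8 semitones (a half step narrower than major) the quality is minor.

minor sixth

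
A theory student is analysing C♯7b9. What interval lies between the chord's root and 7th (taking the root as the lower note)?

Spelling the chord: C♯–E♯–G♯–B–D.
The root is C♯ and the 7th is B.
C♯ up to B is 10 semitones, a half step narrower than a major seventh, so the interval is minor.

minor 7th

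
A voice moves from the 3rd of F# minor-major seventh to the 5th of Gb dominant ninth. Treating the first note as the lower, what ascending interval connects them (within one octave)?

F# minor-major seventh has A as its 3rd, and Gb dominant ninth has Db as its 5th.
4 letter names make it a fourth; at 4 semitones (a half step narrower than perfect) the quality is diminished.

diminished fourth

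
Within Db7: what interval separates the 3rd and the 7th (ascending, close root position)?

The chord tones of Db7 are Db–F–Ab–Cb.
3rd = F; 7th = Cb.
5 letter names make it a fifth; at 6 semitones (a half step narrower than perfect) the quality is diminished.

d5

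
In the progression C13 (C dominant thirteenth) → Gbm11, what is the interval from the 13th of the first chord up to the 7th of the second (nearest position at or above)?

The 13th of C13 (C dominant thirteenth) is A; the 7th of Gbm11 is Fb.
From A to Fb: 7 semitones over a sixth = diminished.

diminished sixth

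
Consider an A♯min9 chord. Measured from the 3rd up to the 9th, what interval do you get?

major seventh

A♯min9: A♯ C♯ E♯ G♯ B♯.
3rd = C♯; 9th = B♯.
From C♯ to B♯ is 11 semitones, exactly the major seventh.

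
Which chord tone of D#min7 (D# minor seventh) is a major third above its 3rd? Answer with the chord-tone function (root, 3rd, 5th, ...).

D#m7: D#, F#, A#, C#.
The 3rd is F#. A major third above F# is A#.
A# is the chord's 5th.

5th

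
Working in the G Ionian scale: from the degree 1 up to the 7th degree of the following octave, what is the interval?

major fourteenth

G major: G A B C D E F#.
So we need the interval from G up to F#.
G up to F# spans 14 letter names and 23 semitones — a major fourteenth.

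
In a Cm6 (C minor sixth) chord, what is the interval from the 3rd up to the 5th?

major 3rd

Spelling the chord: C, Eb, G, A.
The 3rd is Eb and the 5th is G.
Eb up to G spans 3 letter names and 4 semitones — a major third.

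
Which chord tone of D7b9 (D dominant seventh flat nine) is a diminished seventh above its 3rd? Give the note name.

The chord tones of D dominant seventh flat nine are D–F#–A–C–Eb.
The 3rd is F#. A diminished seventh above F# is Eb.
Eb is the chord's 9th.

Eb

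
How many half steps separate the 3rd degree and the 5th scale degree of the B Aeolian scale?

4

The scale is B C# D E F# G A.
D up to F# is a major third — 4 semitones.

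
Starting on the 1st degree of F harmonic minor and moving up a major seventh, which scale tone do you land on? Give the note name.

E

The scale is F G Ab Bb C Db E.
The 1st degree is F; a major seventh above that is E — scale degree 7.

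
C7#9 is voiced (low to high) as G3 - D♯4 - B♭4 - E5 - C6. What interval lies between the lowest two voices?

A5

Those voices are G3 and D♯4.
G up to D♯ is 8 semitones, a half step wider than a perfect fifth, so the interval is augmented.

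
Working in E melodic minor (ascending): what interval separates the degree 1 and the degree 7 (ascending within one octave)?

major seventh

Spelling E melodic minor (ascending): E F# G A B C# D#.
The degree 1 is E and the 7th scale degree is D#.
Counting 7 letters and 11 half steps from E gives a major seventh.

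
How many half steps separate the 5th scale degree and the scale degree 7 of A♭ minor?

The scale is A♭ B♭ C♭ D♭ E♭ F♭ G♭.
E♭ up to G♭ is a minor third — 3 semitones.

3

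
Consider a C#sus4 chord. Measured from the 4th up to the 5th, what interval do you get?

M2

C# sus4: C#-F#-G#.
So we need the interval from F# up to G#.
F# up to G# spans 2 letter names and 2 semitones — a major second.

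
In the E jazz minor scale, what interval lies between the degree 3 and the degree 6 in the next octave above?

The scale runs E F# G A B C# D#.
Degree 3 = G; scale degree 6 (up an octave) = C#.
G up to C# is 18 semitones, a half step wider than a perfect eleventh, so the interval is augmented.

A11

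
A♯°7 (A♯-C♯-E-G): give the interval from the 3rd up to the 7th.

3rd = C♯; 7th = G.
From C♯ to G: 6 semitones over a fifth = diminished.

diminished fifth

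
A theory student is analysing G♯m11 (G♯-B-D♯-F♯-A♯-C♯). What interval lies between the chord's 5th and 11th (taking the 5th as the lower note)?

So we need the interval from D♯ up to C♯.
D♯ up to C♯ is 10 semitones, a half step narrower than a major seventh, so the interval is minor.

minor seventh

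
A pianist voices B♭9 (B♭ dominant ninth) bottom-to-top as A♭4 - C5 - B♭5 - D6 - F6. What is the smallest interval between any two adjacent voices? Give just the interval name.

minor third

Adjacent intervals: A♭4→C5 = major third; C5→B♭5 = minor seventh; B♭5→D6 = major third; D6→F6 = minor third.
The smallest is D6 to F6, a minor third (3 semitones).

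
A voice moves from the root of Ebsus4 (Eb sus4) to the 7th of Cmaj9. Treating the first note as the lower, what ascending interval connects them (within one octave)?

The root of Ebsus4 (Eb sus4) is Eb; the 7th of Cmaj9 is B.
5 letter names make it a fifth; at 8 semitones (a half step wider than perfect) the quality is augmented.

augmented fifth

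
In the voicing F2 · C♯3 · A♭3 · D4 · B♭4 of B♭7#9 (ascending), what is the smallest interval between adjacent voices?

Adjacent intervals: F2→C♯3 = augmented fifth; C♯3→A♭3 = diminished sixth; A♭3→D4 = augmented fourth; D4→B♭4 = minor sixth.
The smallest is A♭3 to D4, an augmented fourth (6 semitones).

augmented fourth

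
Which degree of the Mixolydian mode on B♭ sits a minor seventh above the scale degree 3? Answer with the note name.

The scale is B♭ C D E♭ F G A♭.
The scale degree 3 is D; a minor seventh above that is C — scale degree 2.

C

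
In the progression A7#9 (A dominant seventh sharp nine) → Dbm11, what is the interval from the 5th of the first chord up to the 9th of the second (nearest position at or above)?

The 5th of A7#9 (A dominant seventh sharp nine) is E; the 9th of Dbm11 is Eb.
E up to Eb is 11 semitones, a half step narrower than a perfect octave, so the interval is diminished.

diminished octave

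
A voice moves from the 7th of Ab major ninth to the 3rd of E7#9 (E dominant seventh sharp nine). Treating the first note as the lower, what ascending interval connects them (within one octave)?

The 7th of Ab major ninth is G; the 3rd of E7#9 (E dominant seventh sharp nine) is G#.
1 letter names make it a unison; at 1 semitone (a half step wider than perfect) the quality is augmented.

augmented unison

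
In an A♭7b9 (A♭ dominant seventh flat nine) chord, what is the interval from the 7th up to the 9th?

Spelling the chord: A♭–C–E♭–G♭–B𝄫.
So we need the interval from G♭ up to B𝄫.
3 letter names make it a third; at 3 semitones (a half step narrower than major) the quality is minor.

minor 3rd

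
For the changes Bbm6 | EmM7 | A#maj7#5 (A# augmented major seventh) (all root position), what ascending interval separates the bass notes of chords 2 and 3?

The roots are E and A#.
4 letter names make it a fourth; at 6 semitones (a half step wider than perfect) the quality is augmented.

augmented fourth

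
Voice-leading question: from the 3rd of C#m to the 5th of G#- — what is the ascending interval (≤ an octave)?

major seventh

The 3rd of C#m is E; the 5th of G#- is D#.
From E to D# is 11 semitones, exactly the major seventh.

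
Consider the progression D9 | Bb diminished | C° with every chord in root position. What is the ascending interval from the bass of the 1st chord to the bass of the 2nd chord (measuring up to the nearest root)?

The roots are D and Bb.
D up to Bb is 8 semitones, a half step narrower than a major sixth, so the interval is minor.

minor 6th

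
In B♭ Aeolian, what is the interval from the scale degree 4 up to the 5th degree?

major second

B♭ natural minor: B♭ C D♭ E♭ F G♭ A♭.
That puts E♭ below F.
E♭ up to F spans 2 letter names and 2 semitones — a major second.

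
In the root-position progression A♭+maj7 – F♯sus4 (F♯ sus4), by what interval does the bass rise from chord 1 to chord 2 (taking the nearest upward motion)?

A6

The roots are A♭ and F♯.
From A♭ to F♯: 10 semitones over a sixth = augmented.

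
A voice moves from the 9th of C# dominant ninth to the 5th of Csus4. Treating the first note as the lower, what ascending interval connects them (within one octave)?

The 9th of C# dominant ninth is D#; the 5th of Csus4 is G.
D# up to G is 4 semitones, a half step narrower than a perfect fourth, so the interval is diminished.

d4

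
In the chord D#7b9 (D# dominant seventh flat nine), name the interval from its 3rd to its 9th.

diminished 7th

Spelling the chord: D# F## A# C# E.
3rd = F##; 9th = E.
From F## to E: 9 semitones over a seventh = diminished.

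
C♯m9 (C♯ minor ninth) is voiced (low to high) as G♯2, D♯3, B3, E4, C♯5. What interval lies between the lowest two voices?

perfect 5th

Those voices are G♯2 and D♯3.
From G♯ to D♯ is 7 semitones, exactly the perfect fifth.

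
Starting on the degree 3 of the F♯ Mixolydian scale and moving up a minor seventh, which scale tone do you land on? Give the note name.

G#

The scale is F♯ G♯ A♯ B C♯ D♯ E.
The degree 3 is A♯; a minor seventh above that is G♯ — scale degree 2.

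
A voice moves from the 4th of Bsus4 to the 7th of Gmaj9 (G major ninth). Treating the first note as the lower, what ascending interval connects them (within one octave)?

major second

Bsus4 has E as its 4th, and Gmaj9 (G major ninth) has F# as its 7th.
Counting 2 letters and 2 half steps from E gives a major second.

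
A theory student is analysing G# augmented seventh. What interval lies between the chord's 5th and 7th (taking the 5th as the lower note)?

G#7#5: G#–B#–D##–F#.
That puts D## below F#.
From D## to F#: 2 semitones over a third = diminished.

diminished third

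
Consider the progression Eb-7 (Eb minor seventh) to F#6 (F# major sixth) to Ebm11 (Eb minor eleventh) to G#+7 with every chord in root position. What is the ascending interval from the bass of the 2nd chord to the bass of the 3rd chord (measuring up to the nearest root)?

The roots are F# and Eb.
F# up to Eb is 9 semitones, a whole step narrower than a major seventh, so the interval is diminished.

diminished 7th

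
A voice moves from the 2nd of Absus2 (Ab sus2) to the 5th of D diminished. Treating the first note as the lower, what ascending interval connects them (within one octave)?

Absus2 (Ab sus2) has Bb as its 2nd, and D diminished has Ab as its 5th.
From Bb to Ab: 10 semitones over a seventh = minor.

minor seventh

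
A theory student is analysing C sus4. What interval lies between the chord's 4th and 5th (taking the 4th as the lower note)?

major 2nd

Spelling the chord: C-F-G.
4th = F; 5th = G.
From F to G is 2 semitones, exactly the major second.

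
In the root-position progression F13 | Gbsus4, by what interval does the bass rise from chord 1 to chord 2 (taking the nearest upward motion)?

The roots are F and Gb.
2 letter names make it a second; at 1 semitone (a half step narrower than major) the quality is minor.

m2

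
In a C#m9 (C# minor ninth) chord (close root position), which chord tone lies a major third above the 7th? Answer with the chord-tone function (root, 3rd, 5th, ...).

Spelling the chord: C# E G# B D#.
The 7th is B. A major third above B is D#.
D# is the chord's 9th.

9th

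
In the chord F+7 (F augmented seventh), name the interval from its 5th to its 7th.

Spelling the chord: F-A-C#-Eb.
That puts C# below Eb.
3 letter names make it a third; at 2 semitones (a whole step narrower than major) the quality is diminished.

diminished third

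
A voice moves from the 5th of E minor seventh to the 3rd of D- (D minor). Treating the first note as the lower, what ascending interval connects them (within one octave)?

d5

E minor seventh has B as its 5th, and D- (D minor) has F as its 3rd.
From B to F: 6 semitones over a fifth = diminished.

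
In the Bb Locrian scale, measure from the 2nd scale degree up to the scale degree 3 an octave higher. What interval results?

The scale runs Bb Cb Db Eb Fb Gb Ab.
The 2nd scale degree is Cb and the degree 3 (up an octave) is Db.
From Cb to Db is 14 semitones, exactly the major ninth.

major ninth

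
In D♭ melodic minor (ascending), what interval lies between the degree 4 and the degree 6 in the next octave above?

Spelling D♭ melodic minor (ascending): D♭ E♭ F♭ G♭ A♭ B♭ C.
The degree 4 is G♭ and the degree 6 (up an octave) is B♭.
G♭ up to B♭ spans 10 letter names and 16 semitones — a major tenth.

major 10th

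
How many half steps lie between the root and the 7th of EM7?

E major seventh: E G♯ B D♯.
E to D♯ is a major seventh: 11 semitones.

11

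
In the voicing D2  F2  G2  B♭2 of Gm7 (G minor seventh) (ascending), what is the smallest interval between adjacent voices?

Adjacent intervals: D2→F2 = minor third; F2→G2 = major second; G2→B♭2 = minor third.
The smallest is F2 to G2, a major second (2 semitones).

major second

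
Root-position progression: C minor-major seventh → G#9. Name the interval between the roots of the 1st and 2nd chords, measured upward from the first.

The roots are C and G#.
5 letter names make it a fifth; at 8 semitones (a half step wider than perfect) the quality is augmented.

augmented fifth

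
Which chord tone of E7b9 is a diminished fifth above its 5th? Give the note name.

Spelling the chord: E, G#, B, D, F.
The 5th is B. A diminished fifth above B is F.
F is the chord's 9th.

F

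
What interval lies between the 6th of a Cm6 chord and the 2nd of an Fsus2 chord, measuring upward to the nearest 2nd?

m7

The 6th of Cm6 is A; the 2nd of Fsus2 is G.
7 letter names make it a seventh; at 10 semitones (a half step narrower than major) the quality is minor.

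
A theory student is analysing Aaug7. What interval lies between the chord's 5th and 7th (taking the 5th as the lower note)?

A7#5: A-C#-E#-G.
5th = E#; 7th = G.
E# up to G is 2 semitones, a whole step narrower than a major third, so the interval is diminished.

diminished third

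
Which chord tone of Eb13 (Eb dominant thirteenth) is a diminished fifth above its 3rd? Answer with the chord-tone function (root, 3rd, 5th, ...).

Spelling the chord: Eb–G–Bb–Db–F–C.
The 3rd is G. A diminished fifth above G is Db.
Db is the chord's 7th.

7th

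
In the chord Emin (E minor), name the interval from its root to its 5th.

Em: E–G–B.
The root is E and the 5th is B.
From E to B is 7 semitones, exactly the perfect fifth.

perfect 5th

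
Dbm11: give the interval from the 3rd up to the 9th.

major seventh

Dbm11 is spelled Db–Fb–Ab–Cb–Eb–Gb.
The 3rd is Fb and the 9th is Eb.
Counting 7 letters and 11 half steps from Fb gives a major seventh.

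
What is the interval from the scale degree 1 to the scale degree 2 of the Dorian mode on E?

Spelling the Dorian mode on E: E F♯ G A B C♯ D.
Scale degree 1 = E; scale degree 2 = F♯.
Counting 2 letters and 2 half steps from E gives a major second.

major second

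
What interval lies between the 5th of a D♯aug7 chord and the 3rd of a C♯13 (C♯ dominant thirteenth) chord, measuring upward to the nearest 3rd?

The 5th of D♯aug7 is A𝄪; the 3rd of C♯13 (C♯ dominant thirteenth) is E♯.
A𝄪 up to E♯ is 6 semitones, a half step narrower than a perfect fifth, so the interval is diminished.

diminished 5th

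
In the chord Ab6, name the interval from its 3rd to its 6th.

Ab major sixth: Ab–C–Eb–F.
3rd = C; 6th = F.
Counting 4 letters and 5 half steps from C gives a perfect fourth.

perfect fourth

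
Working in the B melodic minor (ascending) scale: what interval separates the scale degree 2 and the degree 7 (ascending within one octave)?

Spelling the B melodic minor (ascending) scale: B C# D E F# G# A#.
That puts C# below A#.
From C# to A# is 9 semitones, exactly the major sixth.

major sixth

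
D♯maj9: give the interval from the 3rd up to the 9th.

minor seventh

D♯maj9 (D♯ major ninth) is spelled D♯-F𝄪-A♯-C𝄪-E♯.
That puts F𝄪 below E♯.
7 letter names make it a seventh; at 10 semitones (a half step narrower than major) the quality is minor.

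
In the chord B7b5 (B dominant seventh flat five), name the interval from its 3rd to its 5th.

diminished third

B7b5: B–D#–F–A.
So we need the interval from D# up to F.
From D# to F: 2 semitones over a third = diminished.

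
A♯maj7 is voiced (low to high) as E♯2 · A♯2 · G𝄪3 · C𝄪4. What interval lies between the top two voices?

Those voices are G𝄪3 and C𝄪4.
G𝄪 up to C𝄪 spans 4 letter names and 5 semitones — a perfect fourth.

perfect 4th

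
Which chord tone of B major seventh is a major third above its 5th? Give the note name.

A#

Spelling the chord: B–D♯–F♯–A♯.
The 5th is F♯. A major third above F♯ is A♯.
A♯ is the chord's 7th.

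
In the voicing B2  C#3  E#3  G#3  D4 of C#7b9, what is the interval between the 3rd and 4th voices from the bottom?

Those voices are E#3 and G#3.
3 letter names make it a third; at 3 semitones (a half step narrower than major) the quality is minor.

minor third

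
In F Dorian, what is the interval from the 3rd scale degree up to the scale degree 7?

F dorian: F G A♭ B♭ C D E♭.
3rd scale degree = A♭; degree 7 = E♭.
From A♭ to E♭ is 7 semitones, exactly the perfect fifth.

perfect fifth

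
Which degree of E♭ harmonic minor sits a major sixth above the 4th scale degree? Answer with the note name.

The scale is E♭ F G♭ A♭ B♭ C♭ D.
The 4th scale degree is A♭; a major sixth above that is F — scale degree 2.

F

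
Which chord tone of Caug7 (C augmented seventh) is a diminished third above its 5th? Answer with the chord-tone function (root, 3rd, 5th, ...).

7th

Spelling the chord: C E G♯ B♭.
The 5th is G♯. A diminished third above G♯ is B♭.
B♭ is the chord's 7th.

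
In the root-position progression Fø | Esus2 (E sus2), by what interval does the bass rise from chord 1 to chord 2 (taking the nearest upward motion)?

M7

The roots are F and E.
F up to E spans 7 letter names and 11 semitones — a major seventh.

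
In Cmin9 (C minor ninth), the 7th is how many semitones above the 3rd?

7

C minor ninth is spelled C Eb G Bb D.
Eb to Bb is a perfect fifth: 7 semitones.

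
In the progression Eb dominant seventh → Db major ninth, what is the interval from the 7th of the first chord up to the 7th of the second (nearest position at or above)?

major seventh

Eb dominant seventh has Db as its 7th, and Db major ninth has C as its 7th.
Db up to C spans 7 letter names and 11 semitones — a major seventh.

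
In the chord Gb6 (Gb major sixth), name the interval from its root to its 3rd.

major third

Gb6: Gb-Bb-Db-Eb.
The root is Gb and the 3rd is Bb.
Gb up to Bb spans 3 letter names and 4 semitones — a major third.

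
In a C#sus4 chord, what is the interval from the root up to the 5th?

perfect fifth

C#sus4 is spelled C#, F#, G#.
So we need the interval from C# up to G#.
From C# to G# is 7 semitones, exactly the perfect fifth.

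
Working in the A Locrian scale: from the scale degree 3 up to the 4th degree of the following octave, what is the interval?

A locrian: A B♭ C D E♭ F G.
The scale degree 3 is C and the scale degree 4 (up an octave) is D.
C up to D spans 9 letter names and 14 semitones — a major ninth.

major ninth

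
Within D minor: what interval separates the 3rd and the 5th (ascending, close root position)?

M3

Dm: D-F-A.
That puts F below A.
F up to A spans 3 letter names and 4 semitones — a major third.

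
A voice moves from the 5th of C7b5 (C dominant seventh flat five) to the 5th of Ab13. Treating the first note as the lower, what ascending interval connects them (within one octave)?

major sixth

C7b5 (C dominant seventh flat five) has Gb as its 5th, and Ab13 has Eb as its 5th.
Gb up to Eb spans 6 letter names and 9 semitones — a major sixth.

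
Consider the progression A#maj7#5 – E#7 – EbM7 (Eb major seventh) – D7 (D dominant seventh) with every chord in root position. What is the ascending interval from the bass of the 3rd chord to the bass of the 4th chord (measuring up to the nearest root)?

The roots are Eb and D.
Eb up to D spans 7 letter names and 11 semitones — a major seventh.

major 7th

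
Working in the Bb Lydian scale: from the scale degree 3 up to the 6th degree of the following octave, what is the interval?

perfect 11th

Spelling the Bb Lydian scale: Bb C D E F G A.
So we need the interval from D up to G.
Counting 11 letters and 17 half steps from D gives a perfect eleventh.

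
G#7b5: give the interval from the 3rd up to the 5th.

d3

The chord tones of G# dominant seventh flat five are G# B# D F#.
So we need the interval from B# up to D.
3 letter names make it a third; at 2 semitones (a whole step narrower than major) the quality is diminished.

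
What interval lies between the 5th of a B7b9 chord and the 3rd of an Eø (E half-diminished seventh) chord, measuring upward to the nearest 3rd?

m2

B7b9 has F# as its 5th, and Eø (E half-diminished seventh) has G as its 3rd.
2 letter names make it a second; at 1 semitone (a half step narrower than major) the quality is minor.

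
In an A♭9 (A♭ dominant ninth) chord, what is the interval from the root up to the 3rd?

Spelling the chord: A♭, C, E♭, G♭, B♭.
So we need the interval from A♭ up to C.
Counting 3 letters and 4 half steps from A♭ gives a major third.

M3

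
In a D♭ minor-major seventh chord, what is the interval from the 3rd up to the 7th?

D♭m(maj7) (D♭ minor-major seventh): D♭, F♭, A♭, C.
That puts F♭ below C.
F♭ up to C is 8 semitones, a half step wider than a perfect fifth, so the interval is augmented.

augmented fifth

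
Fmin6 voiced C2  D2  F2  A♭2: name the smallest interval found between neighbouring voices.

Adjacent intervals: C2→D2 = major second; D2→F2 = minor third; F2→A♭2 = minor third.
The smallest is C2 to D2, a major second (2 semitones).

M2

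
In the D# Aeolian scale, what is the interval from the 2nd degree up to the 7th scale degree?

minor sixth

The scale runs D# E# F# G# A# B C#.
2nd degree = E#; 7th degree = C#.
6 letter names make it a sixth; at 8 semitones (a half step narrower than major) the quality is minor.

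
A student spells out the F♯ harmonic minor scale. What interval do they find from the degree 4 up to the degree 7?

A4

Spelling the F♯ harmonic minor scale: F♯ G♯ A B C♯ D E♯.
The degree 4 is B and the 7th degree is E♯.
B up to E♯ is 6 semitones, a half step wider than a perfect fourth, so the interval is augmented.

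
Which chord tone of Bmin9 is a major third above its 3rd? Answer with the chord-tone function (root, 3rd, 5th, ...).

The chord tones of Bmin9 are B–D–F♯–A–C♯.
The 3rd is D. A major third above D is F♯.
F♯ is the chord's 5th.

5th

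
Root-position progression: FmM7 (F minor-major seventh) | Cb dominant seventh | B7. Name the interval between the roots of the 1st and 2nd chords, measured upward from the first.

diminished fifth

The roots are F and Cb.
5 letter names make it a fifth; at 6 semitones (a half step narrower than perfect) the quality is diminished.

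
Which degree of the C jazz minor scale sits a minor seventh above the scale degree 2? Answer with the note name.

The scale is C D E♭ F G A B.
The scale degree 2 is D; a minor seventh above that is C — scale degree 1.

C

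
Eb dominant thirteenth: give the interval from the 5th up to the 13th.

M9

Spelling the chord: Eb G Bb Db F C.
That puts Bb below C.
Counting 9 letters and 14 half steps from Bb gives a major ninth.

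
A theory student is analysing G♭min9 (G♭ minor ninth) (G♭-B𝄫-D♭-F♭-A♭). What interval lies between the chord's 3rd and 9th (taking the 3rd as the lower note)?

major seventh

So we need the interval from B𝄫 up to A♭.
From B𝄫 to A♭ is 11 semitones, exactly the major seventh.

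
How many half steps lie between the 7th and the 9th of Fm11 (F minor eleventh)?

Spelling the chord: F, Ab, C, Eb, G, Bb.
Eb to G is a major third: 4 semitones.

4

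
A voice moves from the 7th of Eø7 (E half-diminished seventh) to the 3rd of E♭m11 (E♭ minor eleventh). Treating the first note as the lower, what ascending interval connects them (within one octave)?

diminished fourth

Eø7 (E half-diminished seventh) has D as its 7th, and E♭m11 (E♭ minor eleventh) has G♭ as its 3rd.
D up to G♭ is 4 semitones, a half step narrower than a perfect fourth, so the interval is diminished.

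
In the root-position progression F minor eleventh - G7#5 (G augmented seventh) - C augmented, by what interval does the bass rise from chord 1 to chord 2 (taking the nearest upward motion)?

major second

The roots are F and G.
From F to G is 2 semitones, exactly the major second.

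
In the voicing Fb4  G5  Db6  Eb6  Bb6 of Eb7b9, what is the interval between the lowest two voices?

augmented ninth

Those voices are Fb4 and G5.
Fb up to G is 15 semitones, a half step wider than a major ninth, so the interval is augmented.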